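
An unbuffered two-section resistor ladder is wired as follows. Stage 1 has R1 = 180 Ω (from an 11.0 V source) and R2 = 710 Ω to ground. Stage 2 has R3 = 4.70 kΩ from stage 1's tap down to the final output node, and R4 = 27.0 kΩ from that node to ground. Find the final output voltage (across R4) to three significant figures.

Stage 2 presents R3+R4 = 31700 Ω as a load on stage 1's tap.
Stage 1's lower leg becomes R2‖(R3+R4) = 694.4 Ω, so V_mid = 11.0 × 694.4/874.4 = 8.736 V.
Stage 2 is itself unloaded: V_out = V_mid × R4/(R3+R4) = 8.736 × 27000/31700 = 7.44 V.

V_out ≈ 7.44 V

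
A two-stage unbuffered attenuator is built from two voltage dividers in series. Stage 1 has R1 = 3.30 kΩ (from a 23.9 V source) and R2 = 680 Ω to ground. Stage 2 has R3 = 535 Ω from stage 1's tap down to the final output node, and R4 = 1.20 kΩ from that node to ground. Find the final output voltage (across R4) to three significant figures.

V_out ≈ 2.13 V

Stage 2 presents R3+R4 = 1735 Ω as a load on stage 1's tap.
Stage 1's lower leg becomes R2‖(R3+R4) = 488.5 Ω, so V_mid = 23.9 × 488.5/3789 = 3.082 V.
Stage 2 is itself unloaded: V_out = V_mid × R4/(R3+R4) = 3.082 × 1200/1735 = 2.13 V.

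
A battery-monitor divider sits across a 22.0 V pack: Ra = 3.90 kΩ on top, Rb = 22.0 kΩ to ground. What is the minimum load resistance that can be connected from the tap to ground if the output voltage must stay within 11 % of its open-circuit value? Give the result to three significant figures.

R_L(min) ≈ 26.8 kΩ

Output resistance R_th = Ra‖Rb = (3.90 × 22.0)/25.90 = 3.313 kΩ.
The fractional drop is R_th/(R_th + R_L); requiring this ≤ 0.110 gives R_L ≥ R_th(1/0.110 − 1) = 3.313 × 8.091 = 26.8 kΩ.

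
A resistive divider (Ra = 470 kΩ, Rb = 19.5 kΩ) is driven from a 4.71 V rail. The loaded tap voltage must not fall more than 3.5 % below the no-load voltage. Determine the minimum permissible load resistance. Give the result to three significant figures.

R_L(min) ≈ 516 kΩ

Output resistance R_th = Ra‖Rb = (470 × 19.5)/489.5 = 18.72 kΩ.
The fractional drop is R_th/(R_th + R_L); requiring this ≤ 0.0350 gives R_L ≥ R_th(1/0.0350 − 1) = 18.72 × 27.57 = 516 kΩ.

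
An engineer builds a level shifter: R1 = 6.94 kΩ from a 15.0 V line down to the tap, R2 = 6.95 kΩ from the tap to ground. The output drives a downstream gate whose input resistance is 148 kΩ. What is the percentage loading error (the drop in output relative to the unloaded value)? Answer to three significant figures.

The divider's output (Thévenin) resistance is R1‖R2 = 3.472 kΩ.
Fractional drop under load = R_th/(R_th + R_L) = 3.472 / (3.472 + 148) = 0.02292.
So the output falls by 2.29 %.

2.29 %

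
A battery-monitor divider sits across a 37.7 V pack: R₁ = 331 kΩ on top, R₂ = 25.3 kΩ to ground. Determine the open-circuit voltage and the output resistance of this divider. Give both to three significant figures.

V_th is the open-circuit tap voltage: 37.7 × 25.3/(331 + 25.3) = 2.68 V.
With the supply zeroed, R₁ and R₂ appear in parallel from the tap: R_th = R₁‖R₂ = (331 × 25.3)/356.3 = 23.5 kΩ.

V_th = 2.68 V, R_th = 23.5 kΩ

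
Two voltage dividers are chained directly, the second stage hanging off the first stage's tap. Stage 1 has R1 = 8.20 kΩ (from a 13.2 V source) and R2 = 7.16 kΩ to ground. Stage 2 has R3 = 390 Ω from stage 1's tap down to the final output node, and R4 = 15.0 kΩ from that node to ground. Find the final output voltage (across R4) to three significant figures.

V_out ≈ 4.80 V

Stage 2 presents R3+R4 = 15390 Ω as a load on stage 1's tap.
Stage 1's lower leg becomes R2‖(R3+R4) = 4887 Ω, so V_mid = 13.2 × 4887/13090 = 4.929 V.
Stage 2 is itself unloaded: V_out = V_mid × R4/(R3+R4) = 4.929 × 15000/15390 = 4.80 V.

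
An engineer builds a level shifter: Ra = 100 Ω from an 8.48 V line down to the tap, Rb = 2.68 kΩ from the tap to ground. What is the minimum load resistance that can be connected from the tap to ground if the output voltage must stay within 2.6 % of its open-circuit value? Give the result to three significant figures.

Output resistance R_th = Ra‖Rb = (100 × 2680)/2780 = 96.40 Ω.
The fractional drop is R_th/(R_th + R_L); requiring this ≤ 0.0260 gives R_L ≥ R_th(1/0.0260 − 1) = 96.40 × 37.46 = 3.61 kΩ.

R_L(min) ≈ 3.61 kΩ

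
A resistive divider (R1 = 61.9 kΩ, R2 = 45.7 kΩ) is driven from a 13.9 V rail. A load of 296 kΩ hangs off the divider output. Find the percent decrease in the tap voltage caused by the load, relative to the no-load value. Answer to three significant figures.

Unloaded V = 13.9 × 45.7/107.6 = 5.9036 V.
Loaded: R2‖R_L = 39.59 kΩ, giving V = 13.9 × 39.59/101.5 = 5.4220 V.
Drop = (5.9036 − 5.4220) / 5.9036 = 8.16 %.

8.16 %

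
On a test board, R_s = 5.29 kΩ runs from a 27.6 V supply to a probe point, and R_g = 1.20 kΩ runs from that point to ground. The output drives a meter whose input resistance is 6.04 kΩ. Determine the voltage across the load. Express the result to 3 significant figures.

V_out ≈ 4.39 V

The load sits in parallel with R_g: R_g‖R_L = (1.20 × 6.04) / (1.20 + 6.04) = 1.001 kΩ.
V_out = 27.6 × 1.001 / (5.29 + 1.001) = 27.6 × 1.001/6.291 = 4.39 V.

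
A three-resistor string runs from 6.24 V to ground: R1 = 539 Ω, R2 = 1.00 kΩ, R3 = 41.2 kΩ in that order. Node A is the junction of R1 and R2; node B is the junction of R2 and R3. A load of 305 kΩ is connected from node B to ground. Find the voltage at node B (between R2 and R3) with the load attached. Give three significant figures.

At node B, R3 is in parallel with the load: R3‖R_L = 36300 Ω.
Below node A the resistance is R2 + (R3‖R_L) = 37300 Ω, so V_A = 6.24 × 37300/37840 = 6.151 V.
Then V_B = V_A × (R3‖R_L)/(R2 + R3‖R_L) = 6.151 × 36300/37300 = 5.99 V.

V ≈ 5.99 V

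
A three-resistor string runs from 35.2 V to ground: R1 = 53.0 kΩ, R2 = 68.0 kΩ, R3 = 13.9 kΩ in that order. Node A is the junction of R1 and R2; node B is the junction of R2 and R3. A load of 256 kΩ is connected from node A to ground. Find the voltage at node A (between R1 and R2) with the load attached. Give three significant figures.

V ≈ 19.0 V

Below node A the series string R2+R3 = 81.90 kΩ sits in parallel with the 256 kΩ load: 62.05 kΩ.
V_A = 35.2 × 62.05/(53.0 + 62.05) = 19.0 V.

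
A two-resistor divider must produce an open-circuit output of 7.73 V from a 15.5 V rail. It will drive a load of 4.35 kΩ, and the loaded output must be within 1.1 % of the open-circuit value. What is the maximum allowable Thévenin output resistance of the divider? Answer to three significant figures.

Loading drop = R_th/(R_th + R_L) ≤ 0.0110, so R_th ≤ R_L · ε/(1−ε) = 4.35 kΩ × 0.0110/0.9890 = 48.4 Ω.
(Any R1, R2 with R2/(R1+R2) = 0.499 and R1‖R2 ≤ 48.4 Ω will meet the spec.)

R_th ≤ 48.4 Ω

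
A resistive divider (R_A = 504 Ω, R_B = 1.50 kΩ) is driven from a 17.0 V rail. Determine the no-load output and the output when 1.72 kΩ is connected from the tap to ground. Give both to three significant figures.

Open-circuit: V = 17.0 × 1500/(504 + 1500) = 12.7 V.
With the load, R_B becomes R_B‖R_L = 801.2 Ω, so V = 17.0 × 801.2/1305 = 10.4 V.

Unloaded: 12.7 V; loaded: 10.4 V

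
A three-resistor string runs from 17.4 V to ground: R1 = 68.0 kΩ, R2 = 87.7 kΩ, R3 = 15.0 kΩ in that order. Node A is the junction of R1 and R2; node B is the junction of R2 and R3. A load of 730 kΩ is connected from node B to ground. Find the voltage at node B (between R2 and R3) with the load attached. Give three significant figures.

At node B, R3 is in parallel with the load: R3‖R_L = 14.70 kΩ.
Below node A the resistance is R2 + (R3‖R_L) = 102.4 kΩ, so V_A = 17.4 × 102.4/170.4 = 10.46 V.
Then V_B = V_A × (R3‖R_L)/(R2 + R3‖R_L) = 10.46 × 14.70/102.4 = 1.50 V.

V ≈ 1.50 V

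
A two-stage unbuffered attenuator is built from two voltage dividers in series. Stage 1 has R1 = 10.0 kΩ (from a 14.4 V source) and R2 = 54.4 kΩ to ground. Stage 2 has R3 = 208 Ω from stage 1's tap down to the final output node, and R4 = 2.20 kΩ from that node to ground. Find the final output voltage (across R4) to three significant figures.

Stage 2 presents R3+R4 = 2408 Ω as a load on stage 1's tap.
Stage 1's lower leg becomes R2‖(R3+R4) = 2306 Ω, so V_mid = 14.4 × 2306/12310 = 2.698 V.
Stage 2 is itself unloaded: V_out = V_mid × R4/(R3+R4) = 2.698 × 2200/2408 = 2.47 V.

V_out ≈ 2.47 V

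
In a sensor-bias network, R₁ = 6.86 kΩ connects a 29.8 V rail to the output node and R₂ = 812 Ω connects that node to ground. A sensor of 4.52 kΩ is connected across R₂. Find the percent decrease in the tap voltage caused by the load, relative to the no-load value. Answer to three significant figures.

Unloaded V = 29.8 × 812/7672 = 3.1540 V.
Loaded: R₂‖R_L = 688.3 Ω, giving V = 29.8 × 688.3/7548 = 2.7175 V.
Drop = (3.1540 − 2.7175) / 3.1540 = 13.8 %.

13.8 %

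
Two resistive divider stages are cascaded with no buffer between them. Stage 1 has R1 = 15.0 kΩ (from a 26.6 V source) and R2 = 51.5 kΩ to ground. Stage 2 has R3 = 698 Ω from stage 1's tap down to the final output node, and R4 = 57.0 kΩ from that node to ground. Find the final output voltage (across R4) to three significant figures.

V_out ≈ 16.9 V

Stage 2 presents R3+R4 = 57700 Ω as a load on stage 1's tap.
Stage 1's lower leg becomes R2‖(R3+R4) = 27210 Ω, so V_mid = 26.6 × 27210/42210 = 17.15 V.
Stage 2 is itself unloaded: V_out = V_mid × R4/(R3+R4) = 17.15 × 57000/57700 = 16.9 V.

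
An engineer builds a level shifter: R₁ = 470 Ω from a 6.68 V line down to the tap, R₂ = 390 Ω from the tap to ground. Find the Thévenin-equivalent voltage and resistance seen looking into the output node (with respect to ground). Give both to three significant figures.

V_th = 3.03 V, R_th = 213 Ω

V_th is the open-circuit tap voltage: 6.68 × 390/(470 + 390) = 3.03 V.
With the supply zeroed, R₁ and R₂ appear in parallel from the tap: R_th = R₁‖R₂ = (470 × 390)/860.0 = 213 Ω.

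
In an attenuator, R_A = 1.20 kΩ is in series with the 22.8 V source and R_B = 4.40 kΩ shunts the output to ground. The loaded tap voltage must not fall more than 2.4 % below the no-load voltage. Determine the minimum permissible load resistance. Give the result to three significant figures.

R_L(min) ≈ 38.3 kΩ

Output resistance R_th = R_A‖R_B = (1200 × 4400)/5600 = 942.9 Ω.
The fractional drop is R_th/(R_th + R_L); requiring this ≤ 0.0240 gives R_L ≥ R_th(1/0.0240 − 1) = 942.9 × 40.67 = 38.3 kΩ.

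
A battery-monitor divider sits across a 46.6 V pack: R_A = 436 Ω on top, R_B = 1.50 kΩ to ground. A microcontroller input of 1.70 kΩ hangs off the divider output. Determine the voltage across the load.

The load sits in parallel with R_B: R_B‖R_L = (1500 × 1700) / (1500 + 1700) = 796.9 Ω.
V_out = 46.6 × 796.9 / (436 + 796.9) = 46.6 × 796.9/1233 = 30.1 V.
(Unloaded it would have been 36.1 V.)

V_out ≈ 30.1 V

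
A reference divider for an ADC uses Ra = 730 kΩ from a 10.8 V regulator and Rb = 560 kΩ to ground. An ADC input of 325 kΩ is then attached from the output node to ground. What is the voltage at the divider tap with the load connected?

V_out ≈ 2.37 V

The load sits in parallel with Rb: Rb‖R_L = (560 × 325) / (560 + 325) = 205.6 kΩ.
V_out = 10.8 × 205.6 / (730 + 205.6) = 10.8 × 205.6/935.6 = 2.37 V.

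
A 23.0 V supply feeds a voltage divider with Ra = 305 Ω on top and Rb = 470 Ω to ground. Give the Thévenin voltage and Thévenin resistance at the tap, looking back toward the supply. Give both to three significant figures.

V_th is the open-circuit tap voltage: 23.0 × 470/(305 + 470) = 13.9 V.
With the supply zeroed, Ra and Rb appear in parallel from the tap: R_th = Ra‖Rb = (305 × 470)/775.0 = 185 Ω.

V_th = 13.9 V, R_th = 185 Ω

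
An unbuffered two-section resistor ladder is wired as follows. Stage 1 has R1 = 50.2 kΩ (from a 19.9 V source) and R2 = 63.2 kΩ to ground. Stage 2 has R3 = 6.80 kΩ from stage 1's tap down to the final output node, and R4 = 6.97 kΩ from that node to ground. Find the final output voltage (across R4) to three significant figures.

Stage 2 presents R3+R4 = 13.77 kΩ as a load on stage 1's tap.
Stage 1's lower leg becomes R2‖(R3+R4) = 11.31 kΩ, so V_mid = 19.9 × 11.31/61.51 = 3.658 V.
Stage 2 is itself unloaded: V_out = V_mid × R4/(R3+R4) = 3.658 × 6.97/13.77 = 1.85 V.

V_out ≈ 1.85 V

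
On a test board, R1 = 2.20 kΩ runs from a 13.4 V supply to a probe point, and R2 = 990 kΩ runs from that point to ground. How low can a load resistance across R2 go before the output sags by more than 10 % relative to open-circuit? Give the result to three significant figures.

R_L(min) ≈ 19.8 kΩ

Output resistance R_th = R1‖R2 = (2.20 × 990)/992.2 = 2.195 kΩ.
The fractional drop is R_th/(R_th + R_L); requiring this ≤ 0.100 gives R_L ≥ R_th(1/0.100 − 1) = 2.195 × 9.000 = 19.8 kΩ.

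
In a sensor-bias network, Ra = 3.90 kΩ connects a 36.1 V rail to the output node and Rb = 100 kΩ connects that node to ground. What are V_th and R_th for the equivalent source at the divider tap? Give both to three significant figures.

V_th = 34.7 V, R_th = 3.75 kΩ

V_th is the open-circuit tap voltage: 36.1 × 100/(3.90 + 100) = 34.7 V.
With the supply zeroed, Ra and Rb appear in parallel from the tap: R_th = Ra‖Rb = (3.90 × 100)/103.9 = 3.75 kΩ.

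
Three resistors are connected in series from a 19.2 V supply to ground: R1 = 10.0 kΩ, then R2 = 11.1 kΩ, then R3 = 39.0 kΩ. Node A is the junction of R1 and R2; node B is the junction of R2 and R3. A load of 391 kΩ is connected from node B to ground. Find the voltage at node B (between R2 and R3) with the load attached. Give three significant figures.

At node B, R3 is in parallel with the load: R3‖R_L = 35.46 kΩ.
Below node A the resistance is R2 + (R3‖R_L) = 46.56 kΩ, so V_A = 19.2 × 46.56/56.56 = 15.81 V.
Then V_B = V_A × (R3‖R_L)/(R2 + R3‖R_L) = 15.81 × 35.46/46.56 = 12.0 V.

V ≈ 12.0 V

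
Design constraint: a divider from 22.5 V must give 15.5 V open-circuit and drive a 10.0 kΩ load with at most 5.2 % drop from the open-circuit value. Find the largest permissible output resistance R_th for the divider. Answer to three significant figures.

R_th ≤ 549 Ω

Loading drop = R_th/(R_th + R_L) ≤ 0.0520, so R_th ≤ R_L · ε/(1−ε) = 10.0 kΩ × 0.0520/0.9480 = 549 Ω.
(Any R1, R2 with R2/(R1+R2) = 0.689 and R1‖R2 ≤ 549 Ω will meet the spec.)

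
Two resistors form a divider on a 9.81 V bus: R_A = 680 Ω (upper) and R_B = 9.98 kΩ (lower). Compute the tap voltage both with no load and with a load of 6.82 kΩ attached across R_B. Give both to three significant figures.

Open-circuit: V = 9.81 × 9980/(680 + 9980) = 9.18 V.
With the load, R_B becomes R_B‖R_L = 4051 Ω, so V = 9.81 × 4051/4731 = 8.40 V.

Unloaded: 9.18 V; loaded: 8.40 V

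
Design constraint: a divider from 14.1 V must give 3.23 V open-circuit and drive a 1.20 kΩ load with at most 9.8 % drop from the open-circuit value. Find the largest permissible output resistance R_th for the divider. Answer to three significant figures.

Loading drop = R_th/(R_th + R_L) ≤ 0.0980, so R_th ≤ R_L · ε/(1−ε) = 1.20 kΩ × 0.0980/0.9020 = 130 Ω.

R_th ≤ 130 Ω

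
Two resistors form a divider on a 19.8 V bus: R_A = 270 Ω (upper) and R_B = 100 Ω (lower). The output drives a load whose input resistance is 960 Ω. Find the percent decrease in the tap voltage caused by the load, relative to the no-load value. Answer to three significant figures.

7.06 %

The divider's output (Thévenin) resistance is R_A‖R_B = 72.97 Ω.
Fractional drop under load = R_th/(R_th + R_L) = 72.97 / (72.97 + 960) = 0.07064.
So the output falls by 7.06 %.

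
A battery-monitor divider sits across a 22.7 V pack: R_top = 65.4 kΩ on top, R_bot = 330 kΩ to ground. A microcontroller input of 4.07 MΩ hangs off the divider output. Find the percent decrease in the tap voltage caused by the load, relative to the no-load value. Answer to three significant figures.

1.32 %

The divider's output (Thévenin) resistance is R_top‖R_bot = 54.58 kΩ.
Fractional drop under load = R_th/(R_th + R_L) = 54.58 / (54.58 + 4070) = 0.01323.
So the output falls by 1.32 %.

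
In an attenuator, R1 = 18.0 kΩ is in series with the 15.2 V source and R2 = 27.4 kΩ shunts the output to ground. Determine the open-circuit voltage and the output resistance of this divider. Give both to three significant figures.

V_th = 9.17 V, R_th = 10.9 kΩ

V_th is the open-circuit tap voltage: 15.2 × 27.4/(18.0 + 27.4) = 9.17 V.
With the supply zeroed, R1 and R2 appear in parallel from the tap: R_th = R1‖R2 = (18.0 × 27.4)/45.40 = 10.9 kΩ.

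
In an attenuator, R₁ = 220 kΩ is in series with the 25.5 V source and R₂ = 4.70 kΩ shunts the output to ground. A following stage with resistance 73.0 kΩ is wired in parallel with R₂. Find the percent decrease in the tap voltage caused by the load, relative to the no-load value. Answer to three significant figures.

5.93 %

The divider's output (Thévenin) resistance is R₁‖R₂ = 4.602 kΩ.
Fractional drop under load = R_th/(R_th + R_L) = 4.602 / (4.602 + 73.0) = 0.05930.
So the output falls by 5.93 %.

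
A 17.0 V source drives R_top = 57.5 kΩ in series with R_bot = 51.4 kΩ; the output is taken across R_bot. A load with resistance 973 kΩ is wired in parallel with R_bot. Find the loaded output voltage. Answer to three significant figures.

The load sits in parallel with R_bot: R_bot‖R_L = (51.4 × 973) / (51.4 + 973) = 48.82 kΩ.
V_out = 17.0 × 48.82 / (57.5 + 48.82) = 17.0 × 48.82/106.3 = 7.81 V.
(Unloaded it would have been 8.02 V.)

V_out ≈ 7.81 V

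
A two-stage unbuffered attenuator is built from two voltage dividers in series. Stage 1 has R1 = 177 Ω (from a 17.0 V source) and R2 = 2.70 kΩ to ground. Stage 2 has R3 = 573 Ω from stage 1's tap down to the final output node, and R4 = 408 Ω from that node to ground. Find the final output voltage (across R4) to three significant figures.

Stage 2 presents R3+R4 = 981.0 Ω as a load on stage 1's tap.
Stage 1's lower leg becomes R2‖(R3+R4) = 719.6 Ω, so V_mid = 17.0 × 719.6/896.6 = 13.64 V.
Stage 2 is itself unloaded: V_out = V_mid × R4/(R3+R4) = 13.64 × 408/981.0 = 5.67 V.

V_out ≈ 5.67 V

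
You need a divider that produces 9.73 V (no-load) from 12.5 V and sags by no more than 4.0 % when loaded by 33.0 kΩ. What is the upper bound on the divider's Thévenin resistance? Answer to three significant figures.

R_th ≤ 1.38 kΩ

Loading drop = R_th/(R_th + R_L) ≤ 0.0400, so R_th ≤ R_L · ε/(1−ε) = 33.0 kΩ × 0.0400/0.9600 = 1.38 kΩ.
(Any R1, R2 with R2/(R1+R2) = 0.778 and R1‖R2 ≤ 1.38 kΩ will meet the spec.)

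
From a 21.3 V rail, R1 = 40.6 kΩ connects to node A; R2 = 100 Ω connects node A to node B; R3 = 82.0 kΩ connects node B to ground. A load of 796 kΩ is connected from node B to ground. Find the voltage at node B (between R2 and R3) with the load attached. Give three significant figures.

At node B, R3 is in parallel with the load: R3‖R_L = 74340 Ω.
Below node A the resistance is R2 + (R3‖R_L) = 74440 Ω, so V_A = 21.3 × 74440/115000 = 13.78 V.
Then V_B = V_A × (R3‖R_L)/(R2 + R3‖R_L) = 13.78 × 74340/74440 = 13.8 V.

V ≈ 13.8 V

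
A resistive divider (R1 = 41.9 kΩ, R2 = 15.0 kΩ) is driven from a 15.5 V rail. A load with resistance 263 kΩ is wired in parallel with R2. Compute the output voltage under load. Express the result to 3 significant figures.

V_out ≈ 3.92 V

The load sits in parallel with R2: R2‖R_L = (15.0 × 263) / (15.0 + 263) = 14.19 kΩ.
V_out = 15.5 × 14.19 / (41.9 + 14.19) = 15.5 × 14.19/56.09 = 3.92 V.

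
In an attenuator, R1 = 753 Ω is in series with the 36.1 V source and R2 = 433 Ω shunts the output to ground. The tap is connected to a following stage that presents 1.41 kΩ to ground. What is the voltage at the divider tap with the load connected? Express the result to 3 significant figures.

V_out ≈ 11.0 V

The load sits in parallel with R2: R2‖R_L = (433 × 1410) / (433 + 1410) = 331.3 Ω.
V_out = 36.1 × 331.3 / (753 + 331.3) = 36.1 × 331.3/1084 = 11.0 V.
(Unloaded it would have been 13.2 V.)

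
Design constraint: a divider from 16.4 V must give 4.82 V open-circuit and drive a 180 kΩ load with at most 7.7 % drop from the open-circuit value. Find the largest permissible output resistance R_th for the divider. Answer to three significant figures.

Loading drop = R_th/(R_th + R_L) ≤ 0.0770, so R_th ≤ R_L · ε/(1−ε) = 180 kΩ × 0.0770/0.9230 = 15.0 kΩ.
(Any R1, R2 with R2/(R1+R2) = 0.294 and R1‖R2 ≤ 15.0 kΩ will meet the spec.)

R_th ≤ 15.0 kΩ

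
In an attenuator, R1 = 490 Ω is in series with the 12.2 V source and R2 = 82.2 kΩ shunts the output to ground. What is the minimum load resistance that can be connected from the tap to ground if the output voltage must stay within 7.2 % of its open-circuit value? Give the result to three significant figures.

Output resistance R_th = R1‖R2 = (490 × 82200)/82690 = 487.1 Ω.
The fractional drop is R_th/(R_th + R_L); requiring this ≤ 0.0720 gives R_L ≥ R_th(1/0.0720 − 1) = 487.1 × 12.89 = 6.28 kΩ.

R_L(min) ≈ 6.28 kΩ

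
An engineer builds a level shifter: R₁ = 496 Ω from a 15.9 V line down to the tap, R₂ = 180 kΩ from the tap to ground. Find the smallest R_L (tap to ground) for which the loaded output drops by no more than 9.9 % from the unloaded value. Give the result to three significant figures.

Output resistance R_th = R₁‖R₂ = (496 × 180000)/180500 = 494.6 Ω.
The fractional drop is R_th/(R_th + R_L); requiring this ≤ 0.0990 gives R_L ≥ R_th(1/0.0990 − 1) = 494.6 × 9.101 = 4.50 kΩ.

R_L(min) ≈ 4.50 kΩ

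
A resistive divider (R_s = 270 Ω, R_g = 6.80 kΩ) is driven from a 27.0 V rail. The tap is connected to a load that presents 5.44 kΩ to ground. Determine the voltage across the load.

The load sits in parallel with R_g: R_g‖R_L = (6800 × 5440) / (6800 + 5440) = 3022 Ω.
V_out = 27.0 × 3022 / (270 + 3022) = 27.0 × 3022/3292 = 24.8 V.

V_out ≈ 24.8 V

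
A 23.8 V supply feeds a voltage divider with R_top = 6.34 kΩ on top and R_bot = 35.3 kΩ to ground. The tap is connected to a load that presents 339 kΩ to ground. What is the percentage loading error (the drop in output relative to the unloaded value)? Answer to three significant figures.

The divider's output (Thévenin) resistance is R_top‖R_bot = 5.375 kΩ.
Fractional drop under load = R_th/(R_th + R_L) = 5.375 / (5.375 + 339) = 0.01561.
So the output falls by 1.56 %.

1.56 %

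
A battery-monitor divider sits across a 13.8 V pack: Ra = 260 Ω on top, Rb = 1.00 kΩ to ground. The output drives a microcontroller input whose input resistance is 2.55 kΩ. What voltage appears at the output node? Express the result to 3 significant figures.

The load sits in parallel with Rb: Rb‖R_L = (1000 × 2550) / (1000 + 2550) = 718.3 Ω.
V_out = 13.8 × 718.3 / (260 + 718.3) = 13.8 × 718.3/978.3 = 10.1 V.

V_out ≈ 10.1 V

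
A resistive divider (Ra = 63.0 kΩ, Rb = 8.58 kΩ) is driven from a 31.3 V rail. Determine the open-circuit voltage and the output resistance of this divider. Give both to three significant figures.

V_th is the open-circuit tap voltage: 31.3 × 8.58/(63.0 + 8.58) = 3.75 V.
With the supply zeroed, Ra and Rb appear in parallel from the tap: R_th = Ra‖Rb = (63.0 × 8.58)/71.58 = 7.55 kΩ.

V_th = 3.75 V, R_th = 7.55 kΩ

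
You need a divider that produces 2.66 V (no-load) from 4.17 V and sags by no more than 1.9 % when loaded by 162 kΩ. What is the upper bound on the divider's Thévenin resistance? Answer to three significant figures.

R_th ≤ 3.14 kΩ

Loading drop = R_th/(R_th + R_L) ≤ 0.0190, so R_th ≤ R_L · ε/(1−ε) = 162 kΩ × 0.0190/0.9810 = 3.14 kΩ.
(Any R1, R2 with R2/(R1+R2) = 0.638 and R1‖R2 ≤ 3.14 kΩ will meet the spec.)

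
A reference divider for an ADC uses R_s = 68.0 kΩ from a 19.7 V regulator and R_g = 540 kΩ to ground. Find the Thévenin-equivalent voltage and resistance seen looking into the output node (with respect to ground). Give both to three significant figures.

V_th = 17.5 V, R_th = 60.4 kΩ

V_th is the open-circuit tap voltage: 19.7 × 540/(68.0 + 540) = 17.5 V.
With the supply zeroed, R_s and R_g appear in parallel from the tap: R_th = R_s‖R_g = (68.0 × 540)/608.0 = 60.4 kΩ.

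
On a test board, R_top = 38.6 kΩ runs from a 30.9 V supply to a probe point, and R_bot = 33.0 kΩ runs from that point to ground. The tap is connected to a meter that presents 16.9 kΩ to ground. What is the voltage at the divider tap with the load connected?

The load sits in parallel with R_bot: R_bot‖R_L = (33.0 × 16.9) / (33.0 + 16.9) = 11.18 kΩ.
V_out = 30.9 × 11.18 / (38.6 + 11.18) = 30.9 × 11.18/49.78 = 6.94 V.

V_out ≈ 6.94 V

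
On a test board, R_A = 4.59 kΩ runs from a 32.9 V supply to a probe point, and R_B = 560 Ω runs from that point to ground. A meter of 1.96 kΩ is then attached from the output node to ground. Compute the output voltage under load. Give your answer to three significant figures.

V_out ≈ 2.85 V

The load sits in parallel with R_B: R_B‖R_L = (560 × 1960) / (560 + 1960) = 435.6 Ω.
V_out = 32.9 × 435.6 / (4590 + 435.6) = 32.9 × 435.6/5026 = 2.85 V.
(Unloaded it would have been 3.58 V.)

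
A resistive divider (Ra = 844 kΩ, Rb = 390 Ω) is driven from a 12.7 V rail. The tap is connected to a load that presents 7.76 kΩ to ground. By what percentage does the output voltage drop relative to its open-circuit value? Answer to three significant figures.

The divider's output (Thévenin) resistance is Ra‖Rb = 389.8 Ω.
Fractional drop under load = R_th/(R_th + R_L) = 389.8 / (389.8 + 7760) = 0.04783.
So the output falls by 4.78 %.

4.78 %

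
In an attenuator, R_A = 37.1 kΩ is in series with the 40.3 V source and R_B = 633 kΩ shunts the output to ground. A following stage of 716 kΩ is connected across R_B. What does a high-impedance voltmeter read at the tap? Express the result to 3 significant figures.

The load sits in parallel with R_B: R_B‖R_L = (633 × 716) / (633 + 716) = 336.0 kΩ.
V_out = 40.3 × 336.0 / (37.1 + 336.0) = 40.3 × 336.0/373.1 = 36.3 V.

V_out ≈ 36.3 V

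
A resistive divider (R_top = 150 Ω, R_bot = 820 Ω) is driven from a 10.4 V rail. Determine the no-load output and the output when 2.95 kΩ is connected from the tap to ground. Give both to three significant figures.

Unloaded: 8.79 V; loaded: 8.43 V

Open-circuit: V = 10.4 × 820/(150 + 820) = 8.79 V.
With the load, R_bot becomes R_bot‖R_L = 641.6 Ω, so V = 10.4 × 641.6/791.6 = 8.43 V.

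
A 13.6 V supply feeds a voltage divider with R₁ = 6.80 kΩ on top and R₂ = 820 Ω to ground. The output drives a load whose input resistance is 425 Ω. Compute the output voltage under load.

V_out ≈ 0.538 V

The load sits in parallel with R₂: R₂‖R_L = (820 × 425) / (820 + 425) = 279.9 Ω.
V_out = 13.6 × 279.9 / (6800 + 279.9) = 13.6 × 279.9/7080 = 0.538 V.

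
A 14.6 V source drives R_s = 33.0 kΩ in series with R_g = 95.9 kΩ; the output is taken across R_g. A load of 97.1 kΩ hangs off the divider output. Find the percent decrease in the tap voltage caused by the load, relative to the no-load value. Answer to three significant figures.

Unloaded V = 14.6 × 95.9/128.9 = 10.86 V.
Loaded: R_g‖R_L = 48.25 kΩ, giving V = 14.6 × 48.25/81.25 = 8.670 V.
Drop = (10.86 − 8.670) / 10.86 = 20.2 %.

20.2 %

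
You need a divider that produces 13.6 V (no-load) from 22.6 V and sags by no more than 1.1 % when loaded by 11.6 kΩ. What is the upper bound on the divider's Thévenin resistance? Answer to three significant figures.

R_th ≤ 129 Ω

Loading drop = R_th/(R_th + R_L) ≤ 0.0110, so R_th ≤ R_L · ε/(1−ε) = 11.6 kΩ × 0.0110/0.9890 = 129 Ω.
(Any R1, R2 with R2/(R1+R2) = 0.602 and R1‖R2 ≤ 129 Ω will meet the spec.)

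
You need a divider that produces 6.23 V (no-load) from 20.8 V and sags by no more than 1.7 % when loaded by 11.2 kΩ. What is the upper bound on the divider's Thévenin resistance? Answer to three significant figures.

R_th ≤ 194 Ω

Loading drop = R_th/(R_th + R_L) ≤ 0.0170, so R_th ≤ R_L · ε/(1−ε) = 11.2 kΩ × 0.0170/0.9830 = 194 Ω.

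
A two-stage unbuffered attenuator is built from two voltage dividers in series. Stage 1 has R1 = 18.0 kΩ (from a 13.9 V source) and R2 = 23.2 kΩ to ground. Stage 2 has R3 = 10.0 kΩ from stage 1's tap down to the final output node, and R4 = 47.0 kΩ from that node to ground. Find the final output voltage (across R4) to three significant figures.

Stage 2 presents R3+R4 = 57.00 kΩ as a load on stage 1's tap.
Stage 1's lower leg becomes R2‖(R3+R4) = 16.49 kΩ, so V_mid = 13.9 × 16.49/34.49 = 6.645 V.
Stage 2 is itself unloaded: V_out = V_mid × R4/(R3+R4) = 6.645 × 47.0/57.00 = 5.48 V.

V_out ≈ 5.48 V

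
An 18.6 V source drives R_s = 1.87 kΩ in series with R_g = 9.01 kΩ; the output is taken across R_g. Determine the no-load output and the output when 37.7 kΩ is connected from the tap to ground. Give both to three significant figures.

Unloaded: 15.4 V; loaded: 14.8 V

Open-circuit: V = 18.6 × 9.01/(1.87 + 9.01) = 15.4 V.
With the load, R_g becomes R_g‖R_L = 7.272 kΩ, so V = 18.6 × 7.272/9.142 = 14.8 V.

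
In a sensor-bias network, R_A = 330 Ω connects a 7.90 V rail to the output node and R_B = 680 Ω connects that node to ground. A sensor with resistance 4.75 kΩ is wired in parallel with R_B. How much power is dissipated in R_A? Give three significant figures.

P ≈ 24.1 mW

Total resistance from the source is R_A + (R_B‖R_L) = 924.8 Ω, so I = 7.90/924.8 Ω = 8.542 mA.
P = I²·R_A = (8.542 mA)² × 330 Ω = 24.1 mW.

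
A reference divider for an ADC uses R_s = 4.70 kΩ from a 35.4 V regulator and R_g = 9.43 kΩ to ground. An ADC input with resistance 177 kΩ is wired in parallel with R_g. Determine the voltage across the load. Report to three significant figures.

The load sits in parallel with R_g: R_g‖R_L = (9.43 × 177) / (9.43 + 177) = 8.953 kΩ.
V_out = 35.4 × 8.953 / (4.70 + 8.953) = 35.4 × 8.953/13.65 = 23.2 V.

V_out ≈ 23.2 V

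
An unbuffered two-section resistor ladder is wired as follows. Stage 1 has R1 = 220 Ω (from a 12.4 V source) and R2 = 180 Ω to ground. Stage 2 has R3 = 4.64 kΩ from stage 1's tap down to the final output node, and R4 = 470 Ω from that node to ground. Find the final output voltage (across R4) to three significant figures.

Stage 2 presents R3+R4 = 5110 Ω as a load on stage 1's tap.
Stage 1's lower leg becomes R2‖(R3+R4) = 173.9 Ω, so V_mid = 12.4 × 173.9/393.9 = 5.474 V.
Stage 2 is itself unloaded: V_out = V_mid × R4/(R3+R4) = 5.474 × 470/5110 = 0.503 V.

V_out ≈ 0.503 V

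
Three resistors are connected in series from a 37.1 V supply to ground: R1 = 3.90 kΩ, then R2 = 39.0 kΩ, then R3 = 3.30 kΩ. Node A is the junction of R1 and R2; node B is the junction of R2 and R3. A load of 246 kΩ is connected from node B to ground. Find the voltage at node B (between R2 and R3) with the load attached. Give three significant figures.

V ≈ 2.62 V

At node B, R3 is in parallel with the load: R3‖R_L = 3.256 kΩ.
Below node A the resistance is R2 + (R3‖R_L) = 42.26 kΩ, so V_A = 37.1 × 42.26/46.16 = 33.97 V.
Then V_B = V_A × (R3‖R_L)/(R2 + R3‖R_L) = 33.97 × 3.256/42.26 = 2.62 V.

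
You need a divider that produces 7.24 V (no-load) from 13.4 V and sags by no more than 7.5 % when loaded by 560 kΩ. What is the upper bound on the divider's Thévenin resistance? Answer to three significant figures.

Loading drop = R_th/(R_th + R_L) ≤ 0.0750, so R_th ≤ R_L · ε/(1−ε) = 560 kΩ × 0.0750/0.9250 = 45.4 kΩ.

R_th ≤ 45.4 kΩ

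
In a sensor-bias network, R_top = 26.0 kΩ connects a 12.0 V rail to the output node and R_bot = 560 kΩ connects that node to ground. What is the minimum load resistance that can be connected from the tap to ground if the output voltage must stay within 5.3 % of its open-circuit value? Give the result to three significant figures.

Output resistance R_th = R_top‖R_bot = (26.0 × 560)/586.0 = 24.85 kΩ.
The fractional drop is R_th/(R_th + R_L); requiring this ≤ 0.0530 gives R_L ≥ R_th(1/0.0530 − 1) = 24.85 × 17.87 = 444 kΩ.

R_L(min) ≈ 444 kΩ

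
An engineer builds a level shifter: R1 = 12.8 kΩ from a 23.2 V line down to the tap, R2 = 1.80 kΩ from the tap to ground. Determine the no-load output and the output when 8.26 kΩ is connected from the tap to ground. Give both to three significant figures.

Unloaded: 2.86 V; loaded: 2.40 V

Open-circuit: V = 23.2 × 1.80/(12.8 + 1.80) = 2.86 V.
With the load, R2 becomes R2‖R_L = 1.478 kΩ, so V = 23.2 × 1.478/14.28 = 2.40 V.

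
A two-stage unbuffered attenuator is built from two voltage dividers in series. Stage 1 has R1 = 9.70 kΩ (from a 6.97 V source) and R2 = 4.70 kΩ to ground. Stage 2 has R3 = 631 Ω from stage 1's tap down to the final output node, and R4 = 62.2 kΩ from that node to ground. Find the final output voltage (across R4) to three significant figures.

V_out ≈ 2.14 V

Stage 2 presents R3+R4 = 62830 Ω as a load on stage 1's tap.
Stage 1's lower leg becomes R2‖(R3+R4) = 4373 Ω, so V_mid = 6.97 × 4373/14070 = 2.166 V.
Stage 2 is itself unloaded: V_out = V_mid × R4/(R3+R4) = 2.166 × 62200/62830 = 2.14 V.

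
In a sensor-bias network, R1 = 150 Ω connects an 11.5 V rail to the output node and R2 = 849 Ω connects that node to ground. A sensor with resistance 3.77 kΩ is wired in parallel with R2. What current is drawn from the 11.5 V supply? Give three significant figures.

R2‖R_L = 692.9 Ω, so the source sees R1 + R2‖R_L = 842.9 Ω.
I = 11.5 V / 842.9 Ω = 13.6 mA.

I ≈ 13.6 mA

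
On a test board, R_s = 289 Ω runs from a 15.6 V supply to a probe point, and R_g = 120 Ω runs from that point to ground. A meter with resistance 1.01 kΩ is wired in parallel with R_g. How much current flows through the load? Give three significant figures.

R_g‖R_L = 107.3 Ω; V_out = 15.6 × 107.3/396.3 = 4.223 V.
I_L = V_out / R_L = 4.223 / 1.01 kΩ = 4.18 mA.

I_L ≈ 4.18 mA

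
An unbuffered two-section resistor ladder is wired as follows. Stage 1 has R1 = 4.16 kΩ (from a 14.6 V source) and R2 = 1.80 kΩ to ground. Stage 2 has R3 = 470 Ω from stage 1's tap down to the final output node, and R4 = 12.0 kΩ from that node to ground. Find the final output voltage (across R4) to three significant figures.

Stage 2 presents R3+R4 = 12470 Ω as a load on stage 1's tap.
Stage 1's lower leg becomes R2‖(R3+R4) = 1573 Ω, so V_mid = 14.6 × 1573/5733 = 4.006 V.
Stage 2 is itself unloaded: V_out = V_mid × R4/(R3+R4) = 4.006 × 12000/12470 = 3.85 V.

V_out ≈ 3.85 V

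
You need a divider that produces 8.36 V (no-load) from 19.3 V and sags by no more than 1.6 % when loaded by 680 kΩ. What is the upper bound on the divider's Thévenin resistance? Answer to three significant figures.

R_th ≤ 11.1 kΩ

Loading drop = R_th/(R_th + R_L) ≤ 0.0160, so R_th ≤ R_L · ε/(1−ε) = 680 kΩ × 0.0160/0.9840 = 11.1 kΩ.
(Any R1, R2 with R2/(R1+R2) = 0.433 and R1‖R2 ≤ 11.1 kΩ will meet the spec.)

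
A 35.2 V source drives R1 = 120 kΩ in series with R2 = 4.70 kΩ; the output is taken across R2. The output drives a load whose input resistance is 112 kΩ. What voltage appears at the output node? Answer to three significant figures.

The load sits in parallel with R2: R2‖R_L = (4.70 × 112) / (4.70 + 112) = 4.511 kΩ.
V_out = 35.2 × 4.511 / (120 + 4.511) = 35.2 × 4.511/124.5 = 1.28 V.
(Unloaded it would have been 1.33 V.)

V_out ≈ 1.28 V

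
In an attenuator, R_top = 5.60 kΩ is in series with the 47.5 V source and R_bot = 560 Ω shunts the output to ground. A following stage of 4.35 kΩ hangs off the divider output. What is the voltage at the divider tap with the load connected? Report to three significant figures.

The load sits in parallel with R_bot: R_bot‖R_L = (560 × 4350) / (560 + 4350) = 496.1 Ω.
V_out = 47.5 × 496.1 / (5600 + 496.1) = 47.5 × 496.1/6096 = 3.87 V.
(Unloaded it would have been 4.32 V.)

V_out ≈ 3.87 V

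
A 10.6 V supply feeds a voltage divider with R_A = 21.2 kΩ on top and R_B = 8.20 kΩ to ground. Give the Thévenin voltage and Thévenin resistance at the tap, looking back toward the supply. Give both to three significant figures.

V_th = 2.96 V, R_th = 5.91 kΩ

V_th is the open-circuit tap voltage: 10.6 × 8.20/(21.2 + 8.20) = 2.96 V.
With the supply zeroed, R_A and R_B appear in parallel from the tap: R_th = R_A‖R_B = (21.2 × 8.20)/29.40 = 5.91 kΩ.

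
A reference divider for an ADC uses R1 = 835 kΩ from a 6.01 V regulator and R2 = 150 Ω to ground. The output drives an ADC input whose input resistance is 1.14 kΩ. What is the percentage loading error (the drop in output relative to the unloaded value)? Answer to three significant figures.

11.6 %

Unloaded V = 6.01 × 150/835200 = 0.0010794 V.
Loaded: R2‖R_L = 132.6 Ω, giving V = 6.01 × 132.6/835100 = 0.00095395 V.
Drop = (0.0010794 − 0.00095395) / 0.0010794 = 11.6 %.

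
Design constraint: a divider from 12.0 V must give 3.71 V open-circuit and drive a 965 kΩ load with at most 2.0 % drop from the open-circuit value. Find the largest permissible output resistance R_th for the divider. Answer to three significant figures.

Loading drop = R_th/(R_th + R_L) ≤ 0.0200, so R_th ≤ R_L · ε/(1−ε) = 965 kΩ × 0.0200/0.9800 = 19.7 kΩ.
(Any R1, R2 with R2/(R1+R2) = 0.309 and R1‖R2 ≤ 19.7 kΩ will meet the spec.)

R_th ≤ 19.7 kΩ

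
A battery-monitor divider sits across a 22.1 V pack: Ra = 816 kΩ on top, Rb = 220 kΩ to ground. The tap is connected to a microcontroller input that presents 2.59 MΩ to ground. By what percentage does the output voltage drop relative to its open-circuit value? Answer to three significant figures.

The divider's output (Thévenin) resistance is Ra‖Rb = 173.3 kΩ.
Fractional drop under load = R_th/(R_th + R_L) = 173.3 / (173.3 + 2590) = 0.06271.
So the output falls by 6.27 %.

6.27 %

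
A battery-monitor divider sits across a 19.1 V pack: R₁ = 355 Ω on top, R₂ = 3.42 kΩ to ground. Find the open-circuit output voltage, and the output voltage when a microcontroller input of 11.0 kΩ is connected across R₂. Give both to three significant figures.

Unloaded: 17.3 V; loaded: 16.8 V

Open-circuit: V = 19.1 × 3420/(355 + 3420) = 17.3 V.
With the load, R₂ becomes R₂‖R_L = 2609 Ω, so V = 19.1 × 2609/2964 = 16.8 V.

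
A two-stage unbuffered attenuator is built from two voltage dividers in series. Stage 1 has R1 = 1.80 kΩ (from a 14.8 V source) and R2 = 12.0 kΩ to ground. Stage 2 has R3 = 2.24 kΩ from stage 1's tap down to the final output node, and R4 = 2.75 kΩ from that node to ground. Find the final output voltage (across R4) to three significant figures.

V_out ≈ 5.40 V

Stage 2 presents R3+R4 = 4.990 kΩ as a load on stage 1's tap.
Stage 1's lower leg becomes R2‖(R3+R4) = 3.524 kΩ, so V_mid = 14.8 × 3.524/5.324 = 9.797 V.
Stage 2 is itself unloaded: V_out = V_mid × R4/(R3+R4) = 9.797 × 2.75/4.990 = 5.40 V.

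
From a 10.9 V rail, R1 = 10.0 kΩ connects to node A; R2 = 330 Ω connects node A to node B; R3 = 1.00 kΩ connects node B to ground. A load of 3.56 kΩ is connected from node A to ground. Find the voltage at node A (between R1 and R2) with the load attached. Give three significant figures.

V ≈ 0.962 V

Below node A the series string R2+R3 = 1330 Ω sits in parallel with the 3560 Ω load: 968.3 Ω.
V_A = 10.9 × 968.3/(10000 + 968.3) = 0.962 V.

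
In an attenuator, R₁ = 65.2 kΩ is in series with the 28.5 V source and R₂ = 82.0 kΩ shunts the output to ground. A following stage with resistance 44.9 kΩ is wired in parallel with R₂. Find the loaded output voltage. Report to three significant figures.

V_out ≈ 8.78 V

The load sits in parallel with R₂: R₂‖R_L = (82.0 × 44.9) / (82.0 + 44.9) = 29.01 kΩ.
V_out = 28.5 × 29.01 / (65.2 + 29.01) = 28.5 × 29.01/94.21 = 8.78 V.
(Unloaded it would have been 15.9 V.)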